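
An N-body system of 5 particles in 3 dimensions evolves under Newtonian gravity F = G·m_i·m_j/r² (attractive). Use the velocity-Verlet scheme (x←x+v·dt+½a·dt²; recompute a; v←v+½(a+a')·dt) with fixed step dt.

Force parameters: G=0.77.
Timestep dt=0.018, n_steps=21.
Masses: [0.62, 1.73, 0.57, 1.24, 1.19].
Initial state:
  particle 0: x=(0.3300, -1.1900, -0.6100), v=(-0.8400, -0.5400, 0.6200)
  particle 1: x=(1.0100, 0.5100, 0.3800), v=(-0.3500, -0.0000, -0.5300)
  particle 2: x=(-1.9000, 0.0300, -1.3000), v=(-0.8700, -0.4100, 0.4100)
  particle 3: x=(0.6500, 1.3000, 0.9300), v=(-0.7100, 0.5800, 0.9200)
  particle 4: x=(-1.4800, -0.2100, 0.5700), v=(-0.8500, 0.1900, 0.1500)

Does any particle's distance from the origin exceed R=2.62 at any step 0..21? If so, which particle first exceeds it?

no

step 0: x0=(0.3300, -1.1900, -0.6100) x1=(1.0100, 0.5100, 0.3800) x2=(-1.9000, 0.0300, -1.3000) x3=(0.6500, 1.3000, 0.9300) x4=(-1.4800, -0.2100, 0.5700)
step 1: x0=(0.3149, -1.1996, -0.5988) x1=(1.0036, 0.5101, 0.3705) x2=(-1.9156, 0.0226, -1.2926) x3=(0.6373, 1.3103, 0.9464) x4=(-1.4952, -0.2066, 0.5727)
step 2: x0=(0.2997, -1.2092, -0.5875) x1=(0.9971, 0.5104, 0.3612) x2=(-1.9312, 0.0152, -1.2850) x3=(0.6246, 1.3202, 0.9626) x4=(-1.5104, -0.2031, 0.5753)
step 3: x0=(0.2845, -1.2185, -0.5761) x1=(0.9904, 0.5108, 0.3520) x2=(-1.9466, 0.0078, -1.2773) x3=(0.6121, 1.3298, 0.9786) x4=(-1.5254, -0.1996, 0.5779)
step 4: x0=(0.2694, -1.2277, -0.5647) x1=(0.9835, 0.5113, 0.3429) x2=(-1.9620, 0.0004, -1.2695) x3=(0.5996, 1.3391, 0.9944) x4=(-1.5403, -0.1960, 0.5804)
step 5: x0=(0.2541, -1.2368, -0.5531) x1=(0.9765, 0.5120, 0.3340) x2=(-1.9772, -0.0070, -1.2616) x3=(0.5872, 1.3481, 1.0099) x4=(-1.5551, -0.1925, 0.5829)
step 6: x0=(0.2389, -1.2457, -0.5415) x1=(0.9694, 0.5129, 0.3251) x2=(-1.9924, -0.0144, -1.2536) x3=(0.5749, 1.3568, 1.0252) x4=(-1.5698, -0.1888, 0.5853)
step 7: x0=(0.2237, -1.2545, -0.5298) x1=(0.9621, 0.5138, 0.3164) x2=(-2.0075, -0.0218, -1.2455) x3=(0.5626, 1.3652, 1.0403) x4=(-1.5844, -0.1852, 0.5877)
step 8: x0=(0.2084, -1.2632, -0.5181) x1=(0.9547, 0.5149, 0.3078) x2=(-2.0226, -0.0292, -1.2372) x3=(0.5504, 1.3734, 1.0552) x4=(-1.5989, -0.1815, 0.5900)
step 9: x0=(0.1931, -1.2717, -0.5062) x1=(0.9471, 0.5161, 0.2993) x2=(-2.0375, -0.0366, -1.2289) x3=(0.5383, 1.3813, 1.0699) x4=(-1.6133, -0.1778, 0.5923)
step 10: x0=(0.1778, -1.2800, -0.4943) x1=(0.9394, 0.5174, 0.2910) x2=(-2.0523, -0.0441, -1.2204) x3=(0.5262, 1.3890, 1.0844) x4=(-1.6276, -0.1741, 0.5945)
step 11: x0=(0.1625, -1.2882, -0.4823) x1=(0.9316, 0.5188, 0.2827) x2=(-2.0671, -0.0515, -1.2117) x3=(0.5141, 1.3964, 1.0986) x4=(-1.6418, -0.1703, 0.5967)
step 12: x0=(0.1471, -1.2963, -0.4703) x1=(0.9236, 0.5202, 0.2746) x2=(-2.0818, -0.0589, -1.2030) x3=(0.5022, 1.4037, 1.1127) x4=(-1.6559, -0.1665, 0.5988)
step 13: x0=(0.1318, -1.3042, -0.4582) x1=(0.9156, 0.5218, 0.2666) x2=(-2.0964, -0.0663, -1.1942) x3=(0.4902, 1.4107, 1.1266) x4=(-1.6699, -0.1627, 0.6009)
step 14: x0=(0.1164, -1.3120, -0.4460) x1=(0.9074, 0.5234, 0.2587) x2=(-2.1109, -0.0737, -1.1852) x3=(0.4783, 1.4174, 1.1403) x4=(-1.6838, -0.1588, 0.6029)
step 15: x0=(0.1010, -1.3196, -0.4337) x1=(0.8991, 0.5251, 0.2508) x2=(-2.1253, -0.0812, -1.1761) x3=(0.4664, 1.4240, 1.1539) x4=(-1.6975, -0.1549, 0.6049)
step 16: x0=(0.0856, -1.3271, -0.4214) x1=(0.8906, 0.5269, 0.2431) x2=(-2.1396, -0.0886, -1.1669) x3=(0.4546, 1.4304, 1.1672) x4=(-1.7112, -0.1510, 0.6068)
step 17: x0=(0.0702, -1.3345, -0.4090) x1=(0.8821, 0.5288, 0.2355) x2=(-2.1539, -0.0960, -1.1576) x3=(0.4428, 1.4366, 1.1804) x4=(-1.7248, -0.1471, 0.6086)
step 18: x0=(0.0547, -1.3417, -0.3966) x1=(0.8734, 0.5307, 0.2280) x2=(-2.1680, -0.1034, -1.1481) x3=(0.4310, 1.4426, 1.1934) x4=(-1.7383, -0.1431, 0.6104)
step 19: x0=(0.0393, -1.3487, -0.3841) x1=(0.8647, 0.5327, 0.2206) x2=(-2.1821, -0.1108, -1.1385) x3=(0.4193, 1.4484, 1.2062) x4=(-1.7517, -0.1392, 0.6122)
step 20: x0=(0.0238, -1.3557, -0.3715) x1=(0.8558, 0.5347, 0.2133) x2=(-2.1961, -0.1182, -1.1288) x3=(0.4076, 1.4541, 1.2188) x4=(-1.7650, -0.1351, 0.6139)
step 21: x0=(0.0083, -1.3624, -0.3589) x1=(0.8468, 0.5368, 0.2061) x2=(-2.2100, -0.1257, -1.1190) x3=(0.3959, 1.4596, 1.2313) x4=(-1.7781, -0.1311, 0.6155)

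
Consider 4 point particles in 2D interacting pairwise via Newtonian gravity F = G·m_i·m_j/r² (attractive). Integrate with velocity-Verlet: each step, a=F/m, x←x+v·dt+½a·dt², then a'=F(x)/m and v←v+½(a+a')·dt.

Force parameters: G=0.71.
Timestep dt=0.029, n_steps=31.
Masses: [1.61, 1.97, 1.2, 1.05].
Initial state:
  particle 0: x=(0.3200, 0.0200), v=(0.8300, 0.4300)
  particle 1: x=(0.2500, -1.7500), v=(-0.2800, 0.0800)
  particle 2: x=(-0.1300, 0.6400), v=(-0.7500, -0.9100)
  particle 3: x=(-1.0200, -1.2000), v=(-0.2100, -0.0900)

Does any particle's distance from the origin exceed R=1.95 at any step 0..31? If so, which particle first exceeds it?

step 0: x0=(0.3200, 0.0200) x1=(0.2500, -1.7500) x2=(-0.1300, 0.6400) x3=(-1.0200, -1.2000)
step 1: x0=(0.3436, 0.0327) x1=(0.2417, -1.7474) x2=(-0.1513, 0.6128) x3=(-1.0257, -1.2026)
step 2: x0=(0.3663, 0.0459) x1=(0.2331, -1.7442) x2=(-0.1715, 0.5840) x3=(-1.0305, -1.2050)
step 3: x0=(0.3879, 0.0594) x1=(0.2243, -1.7405) x2=(-0.1906, 0.5536) x3=(-1.0344, -1.2074)
step 4: x0=(0.4085, 0.0733) x1=(0.2151, -1.7363) x2=(-0.2085, 0.5218) x3=(-1.0375, -1.2096)
step 5: x0=(0.4279, 0.0874) x1=(0.2056, -1.7315) x2=(-0.2251, 0.4887) x3=(-1.0397, -1.2118)
step 6: x0=(0.4460, 0.1018) x1=(0.1958, -1.7261) x2=(-0.2403, 0.4543) x3=(-1.0411, -1.2138)
step 7: x0=(0.4630, 0.1162) x1=(0.1856, -1.7202) x2=(-0.2541, 0.4188) x3=(-1.0416, -1.2158)
step 8: x0=(0.4787, 0.1306) x1=(0.1752, -1.7137) x2=(-0.2665, 0.3823) x3=(-1.0412, -1.2176)
step 9: x0=(0.4931, 0.1450) x1=(0.1644, -1.7066) x2=(-0.2774, 0.3448) x3=(-1.0399, -1.2194)
step 10: x0=(0.5062, 0.1593) x1=(0.1533, -1.6990) x2=(-0.2869, 0.3065) x3=(-1.0376, -1.2210)
step 11: x0=(0.5181, 0.1733) x1=(0.1419, -1.6908) x2=(-0.2950, 0.2675) x3=(-1.0345, -1.2226)
step 12: x0=(0.5288, 0.1870) x1=(0.1301, -1.6821) x2=(-0.3017, 0.2278) x3=(-1.0303, -1.2240)
step 13: x0=(0.5382, 0.2004) x1=(0.1180, -1.6727) x2=(-0.3070, 0.1876) x3=(-1.0252, -1.2253)
step 14: x0=(0.5465, 0.2133) x1=(0.1055, -1.6628) x2=(-0.3111, 0.1468) x3=(-1.0191, -1.2265)
step 15: x0=(0.5537, 0.2258) x1=(0.0926, -1.6522) x2=(-0.3139, 0.1055) x3=(-1.0119, -1.2276)
step 16: x0=(0.5597, 0.2377) x1=(0.0792, -1.6410) x2=(-0.3155, 0.0639) x3=(-1.0036, -1.2286)
step 17: x0=(0.5647, 0.2491) x1=(0.0655, -1.6292) x2=(-0.3159, 0.0218) x3=(-0.9942, -1.2294)
step 18: x0=(0.5687, 0.2599) x1=(0.0513, -1.6167) x2=(-0.3153, -0.0206) x3=(-0.9836, -1.2301)
step 19: x0=(0.5716, 0.2700) x1=(0.0367, -1.6036) x2=(-0.3137, -0.0635) x3=(-0.9718, -1.2307)
step 20: x0=(0.5737, 0.2794) x1=(0.0215, -1.5897) x2=(-0.3112, -0.1067) x3=(-0.9587, -1.2312)
step 21: x0=(0.5749, 0.2882) x1=(0.0058, -1.5751) x2=(-0.3078, -0.1503) x3=(-0.9442, -1.2315)
step 22: x0=(0.5752, 0.2962) x1=(-0.0105, -1.5596) x2=(-0.3035, -0.1943) x3=(-0.9283, -1.2316)
step 23: x0=(0.5747, 0.3035) x1=(-0.0274, -1.5434) x2=(-0.2986, -0.2389) x3=(-0.9108, -1.2316)
step 24: x0=(0.5735, 0.3100) x1=(-0.0450, -1.5263) x2=(-0.2930, -0.2840) x3=(-0.8916, -1.2314)
step 25: x0=(0.5715, 0.3158) x1=(-0.0633, -1.5083) x2=(-0.2867, -0.3298) x3=(-0.8706, -1.2311)
step 26: x0=(0.5688, 0.3208) x1=(-0.0824, -1.4892) x2=(-0.2800, -0.3763) x3=(-0.8475, -1.2307)
step 27: x0=(0.5654, 0.3250) x1=(-0.1025, -1.4691) x2=(-0.2728, -0.4237) x3=(-0.8222, -1.2300)
step 28: x0=(0.5615, 0.3284) x1=(-0.1236, -1.4477) x2=(-0.2652, -0.4722) x3=(-0.7945, -1.2293)
step 29: x0=(0.5569, 0.3310) x1=(-0.1459, -1.4249) x2=(-0.2574, -0.5220) x3=(-0.7638, -1.2284)
step 30: x0=(0.5517, 0.3329) x1=(-0.1696, -1.4006) x2=(-0.2494, -0.5734) x3=(-0.7298, -1.2274)
step 31: x0=(0.5460, 0.3339) x1=(-0.1951, -1.3745) x2=(-0.2414, -0.6267) x3=(-0.6917, -1.2264)

no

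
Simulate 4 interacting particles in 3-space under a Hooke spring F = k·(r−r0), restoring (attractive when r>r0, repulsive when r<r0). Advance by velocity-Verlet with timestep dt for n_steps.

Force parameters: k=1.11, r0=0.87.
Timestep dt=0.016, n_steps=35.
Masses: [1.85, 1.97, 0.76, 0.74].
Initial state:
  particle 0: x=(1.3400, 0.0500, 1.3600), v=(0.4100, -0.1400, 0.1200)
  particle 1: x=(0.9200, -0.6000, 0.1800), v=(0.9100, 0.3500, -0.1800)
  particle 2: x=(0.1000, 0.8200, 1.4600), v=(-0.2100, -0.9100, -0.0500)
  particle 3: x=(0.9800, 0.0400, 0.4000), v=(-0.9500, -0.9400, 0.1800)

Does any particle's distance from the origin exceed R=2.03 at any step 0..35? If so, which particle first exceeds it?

step 0: x0=(1.3400, 0.0500, 1.3600) x1=(0.9200, -0.6000, 0.1800) x2=(0.1000, 0.8200, 1.4600) x3=(0.9800, 0.0400, 0.4000)
step 1: x0=(1.3465, 0.0478, 1.3619) x1=(0.9345, -0.5943, 0.1772) x2=(0.0969, 0.8052, 1.4590) x3=(0.9647, 0.0251, 0.4030)
step 2: x0=(1.3529, 0.0455, 1.3637) x1=(0.9490, -0.5885, 0.1746) x2=(0.0943, 0.7898, 1.4575) x3=(0.9494, 0.0103, 0.4063)
step 3: x0=(1.3592, 0.0433, 1.3654) x1=(0.9635, -0.5826, 0.1721) x2=(0.0922, 0.7738, 1.4555) x3=(0.9338, -0.0042, 0.4098)
step 4: x0=(1.3653, 0.0411, 1.3670) x1=(0.9778, -0.5766, 0.1698) x2=(0.0907, 0.7574, 1.4531) x3=(0.9182, -0.0185, 0.4137)
step 5: x0=(1.3714, 0.0389, 1.3685) x1=(0.9922, -0.5705, 0.1676) x2=(0.0897, 0.7404, 1.4502) x3=(0.9025, -0.0325, 0.4178)
step 6: x0=(1.3773, 0.0367, 1.3699) x1=(1.0065, -0.5642, 0.1656) x2=(0.0892, 0.7229, 1.4468) x3=(0.8866, -0.0464, 0.4221)
step 7: x0=(1.3832, 0.0345, 1.3713) x1=(1.0207, -0.5579, 0.1638) x2=(0.0892, 0.7049, 1.4430) x3=(0.8706, -0.0600, 0.4268)
step 8: x0=(1.3889, 0.0323, 1.3725) x1=(1.0349, -0.5515, 0.1621) x2=(0.0897, 0.6864, 1.4388) x3=(0.8546, -0.0734, 0.4317)
step 9: x0=(1.3945, 0.0301, 1.3737) x1=(1.0491, -0.5449, 0.1605) x2=(0.0907, 0.6675, 1.4341) x3=(0.8384, -0.0865, 0.4370)
step 10: x0=(1.3999, 0.0280, 1.3747) x1=(1.0632, -0.5383, 0.1591) x2=(0.0923, 0.6480, 1.4290) x3=(0.8220, -0.0995, 0.4425)
step 11: x0=(1.4053, 0.0258, 1.3757) x1=(1.0773, -0.5315, 0.1579) x2=(0.0943, 0.6282, 1.4235) x3=(0.8056, -0.1122, 0.4483)
step 12: x0=(1.4105, 0.0236, 1.3766) x1=(1.0913, -0.5247, 0.1568) x2=(0.0969, 0.6078, 1.4176) x3=(0.7891, -0.1248, 0.4543)
step 13: x0=(1.4156, 0.0214, 1.3773) x1=(1.1053, -0.5178, 0.1558) x2=(0.0999, 0.5871, 1.4112) x3=(0.7724, -0.1371, 0.4607)
step 14: x0=(1.4206, 0.0193, 1.3780) x1=(1.1192, -0.5108, 0.1550) x2=(0.1035, 0.5659, 1.4045) x3=(0.7557, -0.1493, 0.4673)
step 15: x0=(1.4255, 0.0171, 1.3786) x1=(1.1331, -0.5037, 0.1543) x2=(0.1075, 0.5444, 1.3974) x3=(0.7389, -0.1613, 0.4742)
step 16: x0=(1.4303, 0.0149, 1.3790) x1=(1.1470, -0.4965, 0.1538) x2=(0.1120, 0.5224, 1.3899) x3=(0.7220, -0.1731, 0.4813)
step 17: x0=(1.4349, 0.0127, 1.3794) x1=(1.1608, -0.4892, 0.1534) x2=(0.1170, 0.5001, 1.3820) x3=(0.7050, -0.1848, 0.4887)
step 18: x0=(1.4394, 0.0105, 1.3797) x1=(1.1745, -0.4819, 0.1531) x2=(0.1225, 0.4775, 1.3738) x3=(0.6879, -0.1963, 0.4963)
step 19: x0=(1.4438, 0.0083, 1.3798) x1=(1.1883, -0.4744, 0.1530) x2=(0.1284, 0.4545, 1.3652) x3=(0.6708, -0.2077, 0.5042)
step 20: x0=(1.4481, 0.0061, 1.3799) x1=(1.2019, -0.4669, 0.1531) x2=(0.1348, 0.4312, 1.3564) x3=(0.6537, -0.2190, 0.5123)
step 21: x0=(1.4522, 0.0038, 1.3798) x1=(1.2156, -0.4593, 0.1533) x2=(0.1416, 0.4076, 1.3472) x3=(0.6366, -0.2301, 0.5206)
step 22: x0=(1.4563, 0.0016, 1.3797) x1=(1.2291, -0.4516, 0.1536) x2=(0.1488, 0.3837, 1.3376) x3=(0.6194, -0.2412, 0.5290)
step 23: x0=(1.4602, -0.0007, 1.3794) x1=(1.2427, -0.4438, 0.1540) x2=(0.1565, 0.3596, 1.3278) x3=(0.6023, -0.2521, 0.5377)
step 24: x0=(1.4640, -0.0029, 1.3791) x1=(1.2561, -0.4359, 0.1546) x2=(0.1646, 0.3352, 1.3178) x3=(0.5851, -0.2630, 0.5466)
step 25: x0=(1.4676, -0.0052, 1.3786) x1=(1.2695, -0.4280, 0.1554) x2=(0.1731, 0.3105, 1.3074) x3=(0.5681, -0.2738, 0.5556)
step 26: x0=(1.4712, -0.0075, 1.3780) x1=(1.2829, -0.4200, 0.1562) x2=(0.1820, 0.2857, 1.2968) x3=(0.5511, -0.2845, 0.5647)
step 27: x0=(1.4746, -0.0098, 1.3774) x1=(1.2961, -0.4119, 0.1573) x2=(0.1913, 0.2607, 1.2860) x3=(0.5342, -0.2952, 0.5740)
step 28: x0=(1.4779, -0.0122, 1.3766) x1=(1.3093, -0.4038, 0.1584) x2=(0.2010, 0.2354, 1.2749) x3=(0.5173, -0.3058, 0.5835)
step 29: x0=(1.4811, -0.0145, 1.3757) x1=(1.3225, -0.3956, 0.1597) x2=(0.2110, 0.2100, 1.2637) x3=(0.5006, -0.3164, 0.5930)
step 30: x0=(1.4841, -0.0169, 1.3747) x1=(1.3355, -0.3873, 0.1611) x2=(0.2214, 0.1845, 1.2522) x3=(0.4841, -0.3269, 0.6026)
step 31: x0=(1.4871, -0.0193, 1.3736) x1=(1.3485, -0.3790, 0.1627) x2=(0.2321, 0.1589, 1.2406) x3=(0.4677, -0.3374, 0.6123)
step 32: x0=(1.4899, -0.0218, 1.3724) x1=(1.3614, -0.3706, 0.1644) x2=(0.2432, 0.1331, 1.2288) x3=(0.4515, -0.3478, 0.6221)
step 33: x0=(1.4926, -0.0242, 1.3711) x1=(1.3742, -0.3622, 0.1662) x2=(0.2547, 0.1073, 1.2168) x3=(0.4355, -0.3582, 0.6320)
step 34: x0=(1.4952, -0.0267, 1.3697) x1=(1.3869, -0.3537, 0.1682) x2=(0.2664, 0.0813, 1.2047) x3=(0.4196, -0.3686, 0.6418)
step 35: x0=(1.4976, -0.0292, 1.3682) x1=(1.3995, -0.3452, 0.1703) x2=(0.2785, 0.0554, 1.1925) x3=(0.4041, -0.3790, 0.6517)

no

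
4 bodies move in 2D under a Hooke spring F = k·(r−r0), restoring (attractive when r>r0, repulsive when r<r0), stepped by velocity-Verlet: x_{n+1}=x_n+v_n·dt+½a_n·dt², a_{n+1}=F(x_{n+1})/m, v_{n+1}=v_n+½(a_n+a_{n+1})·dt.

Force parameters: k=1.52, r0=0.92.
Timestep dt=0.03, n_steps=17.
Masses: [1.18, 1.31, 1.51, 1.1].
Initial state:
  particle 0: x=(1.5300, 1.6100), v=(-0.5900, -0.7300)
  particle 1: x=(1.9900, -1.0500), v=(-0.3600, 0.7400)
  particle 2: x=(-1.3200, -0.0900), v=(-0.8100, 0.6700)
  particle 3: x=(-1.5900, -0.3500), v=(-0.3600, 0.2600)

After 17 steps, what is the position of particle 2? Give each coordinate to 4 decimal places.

step 0: x0=(1.5300, 1.6100) x1=(1.9900, -1.0500) x2=(-1.3200, -0.0900) x3=(-1.5900, -0.3500)
step 1: x0=(1.5099, 1.5855) x1=(1.9764, -1.0262) x2=(-1.3421, -0.0695) x3=(-1.5979, -0.3418)
step 2: x0=(1.4851, 1.5560) x1=(1.9571, -0.9994) x2=(-1.3598, -0.0482) x3=(-1.6001, -0.3330)
step 3: x0=(1.4556, 1.5216) x1=(1.9322, -0.9697) x2=(-1.3731, -0.0261) x3=(-1.5966, -0.3236)
step 4: x0=(1.4215, 1.4825) x1=(1.9017, -0.9370) x2=(-1.3821, -0.0032) x3=(-1.5873, -0.3136)
step 5: x0=(1.3829, 1.4389) x1=(1.8657, -0.9016) x2=(-1.3868, 0.0204) x3=(-1.5725, -0.3031)
step 6: x0=(1.3398, 1.3909) x1=(1.8243, -0.8635) x2=(-1.3874, 0.0448) x3=(-1.5522, -0.2922)
step 7: x0=(1.2925, 1.3389) x1=(1.7775, -0.8228) x2=(-1.3839, 0.0699) x3=(-1.5265, -0.2808)
step 8: x0=(1.2410, 1.2831) x1=(1.7256, -0.7798) x2=(-1.3765, 0.0956) x3=(-1.4956, -0.2692)
step 9: x0=(1.1855, 1.2237) x1=(1.6687, -0.7345) x2=(-1.3654, 0.1219) x3=(-1.4596, -0.2572)
step 10: x0=(1.1262, 1.1610) x1=(1.6069, -0.6871) x2=(-1.3506, 0.1488) x3=(-1.4187, -0.2451)
step 11: x0=(1.0632, 1.0954) x1=(1.5405, -0.6378) x2=(-1.3324, 0.1763) x3=(-1.3731, -0.2327)
step 12: x0=(0.9969, 1.0270) x1=(1.4697, -0.5867) x2=(-1.3109, 0.2043) x3=(-1.3230, -0.2203)
step 13: x0=(0.9274, 0.9562) x1=(1.3947, -0.5340) x2=(-1.2865, 0.2326) x3=(-1.2688, -0.2077)
step 14: x0=(0.8550, 0.8834) x1=(1.3158, -0.4799) x2=(-1.2592, 0.2614) x3=(-1.2106, -0.1951)
step 15: x0=(0.7799, 0.8089) x1=(1.2333, -0.4246) x2=(-1.2293, 0.2904) x3=(-1.1489, -0.1825)
step 16: x0=(0.7023, 0.7329) x1=(1.1475, -0.3683) x2=(-1.1970, 0.3197) x3=(-1.0838, -0.1699)
step 17: x0=(0.6226, 0.6558) x1=(1.0587, -0.3112) x2=(-1.1626, 0.3492) x3=(-1.0158, -0.1573)

(-1.1626, 0.3492)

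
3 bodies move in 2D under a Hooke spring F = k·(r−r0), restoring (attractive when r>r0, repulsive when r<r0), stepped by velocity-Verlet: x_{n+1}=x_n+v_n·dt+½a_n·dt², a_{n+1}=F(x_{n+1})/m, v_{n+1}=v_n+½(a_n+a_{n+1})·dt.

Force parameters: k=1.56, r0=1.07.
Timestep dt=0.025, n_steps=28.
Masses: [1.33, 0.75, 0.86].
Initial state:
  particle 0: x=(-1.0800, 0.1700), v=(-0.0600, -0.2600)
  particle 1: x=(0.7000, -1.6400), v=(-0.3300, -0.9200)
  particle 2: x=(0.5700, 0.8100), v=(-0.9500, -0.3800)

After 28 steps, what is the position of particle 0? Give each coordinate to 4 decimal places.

step 0: x0=(-1.0800, 0.1700) x1=(0.7000, -1.6400) x2=(0.5700, 0.8100)
step 1: x0=(-1.0809, 0.1632) x1=(0.6910, -1.6614) x2=(0.5459, 0.7996)
step 2: x0=(-1.0806, 0.1558) x1=(0.6806, -1.6797) x2=(0.5212, 0.7873)
step 3: x0=(-1.0790, 0.1478) x1=(0.6688, -1.6947) x2=(0.4959, 0.7731)
step 4: x0=(-1.0763, 0.1392) x1=(0.6555, -1.7065) x2=(0.4701, 0.7572)
step 5: x0=(-1.0725, 0.1300) x1=(0.6407, -1.7151) x2=(0.4438, 0.7393)
step 6: x0=(-1.0676, 0.1202) x1=(0.6246, -1.7206) x2=(0.4170, 0.7197)
step 7: x0=(-1.0616, 0.1097) x1=(0.6070, -1.7229) x2=(0.3897, 0.6983)
step 8: x0=(-1.0545, 0.0986) x1=(0.5881, -1.7221) x2=(0.3621, 0.6751)
step 9: x0=(-1.0465, 0.0869) x1=(0.5677, -1.7182) x2=(0.3342, 0.6502)
step 10: x0=(-1.0375, 0.0745) x1=(0.5461, -1.7113) x2=(0.3059, 0.6237)
step 11: x0=(-1.0277, 0.0616) x1=(0.5231, -1.7014) x2=(0.2774, 0.5956)
step 12: x0=(-1.0169, 0.0480) x1=(0.4989, -1.6888) x2=(0.2487, 0.5659)
step 13: x0=(-1.0054, 0.0338) x1=(0.4734, -1.6733) x2=(0.2198, 0.5347)
step 14: x0=(-0.9931, 0.0191) x1=(0.4468, -1.6552) x2=(0.1908, 0.5021)
step 15: x0=(-0.9802, 0.0037) x1=(0.4190, -1.6346) x2=(0.1618, 0.4683)
step 16: x0=(-0.9666, -0.0122) x1=(0.3901, -1.6115) x2=(0.1327, 0.4331)
step 17: x0=(-0.9525, -0.0286) x1=(0.3602, -1.5862) x2=(0.1036, 0.3968)
step 18: x0=(-0.9378, -0.0456) x1=(0.3294, -1.5586) x2=(0.0746, 0.3594)
step 19: x0=(-0.9228, -0.0630) x1=(0.2976, -1.5291) x2=(0.0457, 0.3210)
step 20: x0=(-0.9073, -0.0810) x1=(0.2650, -1.4977) x2=(0.0169, 0.2818)
step 21: x0=(-0.8915, -0.0993) x1=(0.2317, -1.4646) x2=(-0.0116, 0.2418)
step 22: x0=(-0.8755, -0.1182) x1=(0.1976, -1.4299) x2=(-0.0399, 0.2010)
step 23: x0=(-0.8594, -0.1374) x1=(0.1629, -1.3939) x2=(-0.0680, 0.1598)
step 24: x0=(-0.8431, -0.1570) x1=(0.1277, -1.3567) x2=(-0.0957, 0.1180)
step 25: x0=(-0.8268, -0.1769) x1=(0.0920, -1.3185) x2=(-0.1230, 0.0759)
step 26: x0=(-0.8105, -0.1972) x1=(0.0559, -1.2794) x2=(-0.1500, 0.0335)
step 27: x0=(-0.7944, -0.2177) x1=(0.0195, -1.2397) x2=(-0.1765, -0.0091)
step 28: x0=(-0.7784, -0.2384) x1=(-0.0171, -1.1995) x2=(-0.2025, -0.0517)

(-0.7784, -0.2384)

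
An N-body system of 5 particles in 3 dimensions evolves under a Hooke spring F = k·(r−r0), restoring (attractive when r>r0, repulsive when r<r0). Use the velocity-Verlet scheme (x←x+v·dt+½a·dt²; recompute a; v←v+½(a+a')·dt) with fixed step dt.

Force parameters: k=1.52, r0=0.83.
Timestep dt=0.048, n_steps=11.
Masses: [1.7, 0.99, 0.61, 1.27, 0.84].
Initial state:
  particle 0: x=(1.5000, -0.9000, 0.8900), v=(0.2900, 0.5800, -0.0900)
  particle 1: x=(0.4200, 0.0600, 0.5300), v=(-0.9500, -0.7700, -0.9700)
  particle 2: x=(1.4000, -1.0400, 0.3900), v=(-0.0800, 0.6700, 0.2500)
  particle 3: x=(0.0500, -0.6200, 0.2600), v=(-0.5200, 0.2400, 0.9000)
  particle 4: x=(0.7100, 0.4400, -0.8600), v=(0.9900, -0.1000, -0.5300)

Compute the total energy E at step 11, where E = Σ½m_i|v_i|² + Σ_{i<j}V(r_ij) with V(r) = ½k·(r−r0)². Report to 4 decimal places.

8.1518

step 0: x0=(1.5000, -0.9000, 0.8900) x1=(0.4200, 0.0600, 0.5300) x2=(1.4000, -1.0400, 0.3900) x3=(0.0500, -0.6200, 0.2600) x4=(0.7100, 0.4400, -0.8600)
step 1: x0=(1.5122, -0.8706, 0.8843) x1=(0.3762, 0.0217, 0.4825) x2=(1.3920, -1.0036, 0.3991) x3=(0.0272, -0.6082, 0.3029) x4=(0.7585, 0.4301, -0.8791)
step 2: x0=(1.5211, -0.8383, 0.8760) x1=(0.3365, -0.0186, 0.4336) x2=(1.3756, -0.9594, 0.4021) x3=(0.0090, -0.5959, 0.3450) x4=(0.8083, 0.4102, -0.8853)
step 3: x0=(1.5266, -0.8031, 0.8650) x1=(0.3012, -0.0604, 0.3833) x2=(1.3512, -0.9081, 0.3991) x3=(-0.0048, -0.5832, 0.3859) x4=(0.8586, 0.3807, -0.8786)
step 4: x0=(1.5288, -0.7654, 0.8515) x1=(0.2705, -0.1032, 0.3319) x2=(1.3191, -0.8503, 0.3902) x3=(-0.0139, -0.5703, 0.4256) x4=(0.9090, 0.3421, -0.8593)
step 5: x0=(1.5278, -0.7253, 0.8354) x1=(0.2446, -0.1466, 0.2796) x2=(1.2798, -0.7871, 0.3759) x3=(-0.0186, -0.5572, 0.4641) x4=(0.9586, 0.2952, -0.8278)
step 6: x0=(1.5236, -0.6833, 0.8170) x1=(0.2235, -0.1901, 0.2262) x2=(1.2342, -0.7193, 0.3566) x3=(-0.0188, -0.5440, 0.5013) x4=(1.0069, 0.2409, -0.7850)
step 7: x0=(1.5164, -0.6395, 0.7964) x1=(0.2070, -0.2335, 0.1719) x2=(1.1830, -0.6479, 0.3330) x3=(-0.0147, -0.5306, 0.5373) x4=(1.0532, 0.1801, -0.7317)
step 8: x0=(1.5064, -0.5944, 0.7737) x1=(0.1950, -0.2768, 0.1168) x2=(1.1271, -0.5740, 0.3061) x3=(-0.0064, -0.5168, 0.5722) x4=(1.0971, 0.1139, -0.6690)
step 9: x0=(1.4936, -0.5481, 0.7491) x1=(0.1870, -0.3198, 0.0611) x2=(1.0676, -0.4984, 0.2767) x3=(0.0061, -0.5026, 0.6060) x4=(1.1381, 0.0434, -0.5982)
step 10: x0=(1.4781, -0.5011, 0.7227) x1=(0.1827, -0.3626, 0.0051) x2=(1.0054, -0.4220, 0.2458) x3=(0.0227, -0.4878, 0.6385) x4=(1.1761, -0.0303, -0.5207)
step 11: x0=(1.4602, -0.4536, 0.6949) x1=(0.1817, -0.4052, -0.0508) x2=(0.9412, -0.3455, 0.2145) x3=(0.0430, -0.4724, 0.6697) x4=(1.2108, -0.1063, -0.4378)
step 0 velocities: v0=(0.2900, 0.5800, -0.0900) v1=(-0.9500, -0.7700, -0.9700) v2=(-0.0800, 0.6700, 0.2500) v3=(-0.5200, 0.2400, 0.9000) v4=(0.9900, -0.1000, -0.5300)
step 0: KE=2.9847, PE=5.1779, E=8.1626
step 11 velocities: v0=(-0.3981, 0.9917, -0.5935) v1=(0.0098, -0.8847, -1.1610) v2=(-1.3520, 1.5922, -0.6464) v3=(0.4617, 0.3257, 0.6343) v4=(0.6908, -1.5974, 1.7668)
step 11: KE=6.8244, PE=1.3274, E=8.1518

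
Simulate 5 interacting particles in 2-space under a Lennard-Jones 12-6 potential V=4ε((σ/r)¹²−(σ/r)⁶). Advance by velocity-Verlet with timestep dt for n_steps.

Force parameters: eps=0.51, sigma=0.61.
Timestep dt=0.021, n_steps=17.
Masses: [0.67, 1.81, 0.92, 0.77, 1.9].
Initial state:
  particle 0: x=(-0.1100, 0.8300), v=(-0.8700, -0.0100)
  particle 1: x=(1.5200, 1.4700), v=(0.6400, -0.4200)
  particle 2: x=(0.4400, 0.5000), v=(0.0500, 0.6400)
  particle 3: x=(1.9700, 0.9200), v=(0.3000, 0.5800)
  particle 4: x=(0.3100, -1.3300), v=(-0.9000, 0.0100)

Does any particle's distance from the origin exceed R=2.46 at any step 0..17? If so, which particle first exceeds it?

step 0: x0=(-0.1100, 0.8300) x1=(1.5200, 1.4700) x2=(0.4400, 0.5000) x3=(1.9700, 0.9200) x4=(0.3100, -1.3300)
step 1: x0=(-0.1302, 0.8309) x1=(1.5335, 1.4610) x2=(0.4425, 0.5126) x3=(1.9760, 0.9325) x4=(0.2911, -1.3298)
step 2: x0=(-0.1525, 0.8331) x1=(1.5471, 1.4520) x2=(0.4465, 0.5244) x3=(1.9819, 0.9451) x4=(0.2722, -1.3296)
step 3: x0=(-0.1753, 0.8355) x1=(1.5604, 1.4433) x2=(0.4510, 0.5359) x3=(1.9885, 0.9570) x4=(0.2533, -1.3294)
step 4: x0=(-0.1978, 0.8377) x1=(1.5729, 1.4355) x2=(0.4552, 0.5476) x3=(1.9969, 0.9666) x4=(0.2344, -1.3291)
step 5: x0=(-0.2194, 0.8396) x1=(1.5837, 1.4295) x2=(0.4588, 0.5597) x3=(2.0091, 0.9722) x4=(0.2155, -1.3289)
step 6: x0=(-0.2398, 0.8409) x1=(1.5925, 1.4256) x2=(0.4616, 0.5720) x3=(2.0261, 0.9725) x4=(0.1966, -1.3287)
step 7: x0=(-0.2590, 0.8418) x1=(1.5994, 1.4238) x2=(0.4636, 0.5848) x3=(2.0477, 0.9681) x4=(0.1777, -1.3285)
step 8: x0=(-0.2770, 0.8423) x1=(1.6049, 1.4233) x2=(0.4647, 0.5978) x3=(2.0721, 0.9606) x4=(0.1588, -1.3282)
step 9: x0=(-0.2937, 0.8423) x1=(1.6099, 1.4233) x2=(0.4649, 0.6112) x3=(2.0979, 0.9519) x4=(0.1399, -1.3280)
step 10: x0=(-0.3092, 0.8420) x1=(1.6148, 1.4234) x2=(0.4643, 0.6248) x3=(2.1240, 0.9429) x4=(0.1210, -1.3278)
step 11: x0=(-0.3237, 0.8414) x1=(1.6199, 1.4233) x2=(0.4629, 0.6387) x3=(2.1496, 0.9343) x4=(0.1021, -1.3275)
step 12: x0=(-0.3370, 0.8405) x1=(1.6252, 1.4229) x2=(0.4607, 0.6529) x3=(2.1745, 0.9263) x4=(0.0832, -1.3273)
step 13: x0=(-0.3492, 0.8394) x1=(1.6308, 1.4222) x2=(0.4578, 0.6672) x3=(2.1985, 0.9191) x4=(0.0643, -1.3271)
step 14: x0=(-0.3603, 0.8380) x1=(1.6368, 1.4212) x2=(0.4541, 0.6817) x3=(2.2217, 0.9126) x4=(0.0454, -1.3268)
step 15: x0=(-0.3705, 0.8364) x1=(1.6432, 1.4199) x2=(0.4497, 0.6963) x3=(2.2441, 0.9069) x4=(0.0265, -1.3266)
step 16: x0=(-0.3796, 0.8346) x1=(1.6499, 1.4182) x2=(0.4446, 0.7111) x3=(2.2656, 0.9019) x4=(0.0076, -1.3263)
step 17: x0=(-0.3877, 0.8327) x1=(1.6569, 1.4163) x2=(0.4388, 0.7260) x3=(2.2863, 0.8975) x4=(-0.0113, -1.3261)

no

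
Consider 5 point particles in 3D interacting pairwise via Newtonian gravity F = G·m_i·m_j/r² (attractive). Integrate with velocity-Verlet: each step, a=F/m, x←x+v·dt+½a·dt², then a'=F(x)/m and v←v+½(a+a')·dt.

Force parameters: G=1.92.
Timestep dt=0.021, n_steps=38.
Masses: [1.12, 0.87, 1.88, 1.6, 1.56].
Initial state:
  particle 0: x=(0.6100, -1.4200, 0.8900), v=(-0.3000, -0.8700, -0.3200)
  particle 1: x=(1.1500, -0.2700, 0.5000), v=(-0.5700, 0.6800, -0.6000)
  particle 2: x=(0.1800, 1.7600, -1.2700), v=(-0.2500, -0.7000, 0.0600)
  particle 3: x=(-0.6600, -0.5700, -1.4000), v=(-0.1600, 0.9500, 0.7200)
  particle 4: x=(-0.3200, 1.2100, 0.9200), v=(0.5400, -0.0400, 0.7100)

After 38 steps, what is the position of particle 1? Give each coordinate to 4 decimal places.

step 0: x0=(0.6100, -1.4200, 0.8900) x1=(1.1500, -0.2700, 0.5000) x2=(0.1800, 1.7600, -1.2700) x3=(-0.6600, -0.5700, -1.4000) x4=(-0.3200, 1.2100, 0.9200)
step 1: x0=(0.6037, -1.4379, 0.8831) x1=(1.1377, -0.2558, 0.4874) x2=(0.1747, 1.7451, -1.2686) x3=(-0.6632, -0.5499, -1.3847) x4=(-0.3086, 1.2090, 0.9347)
step 2: x0=(0.5974, -1.4552, 0.8759) x1=(1.1248, -0.2417, 0.4747) x2=(0.1693, 1.7298, -1.2669) x3=(-0.6662, -0.5295, -1.3691) x4=(-0.2969, 1.2078, 0.9489)
step 3: x0=(0.5911, -1.4719, 0.8684) x1=(1.1113, -0.2277, 0.4620) x2=(0.1638, 1.7142, -1.2648) x3=(-0.6690, -0.5087, -1.3532) x4=(-0.2851, 1.2063, 0.9627)
step 4: x0=(0.5848, -1.4879, 0.8606) x1=(1.0972, -0.2138, 0.4492) x2=(0.1583, 1.6981, -1.2624) x3=(-0.6715, -0.4877, -1.3370) x4=(-0.2731, 1.2046, 0.9761)
step 5: x0=(0.5785, -1.5032, 0.8524) x1=(1.0825, -0.2000, 0.4363) x2=(0.1526, 1.6816, -1.2597) x3=(-0.6737, -0.4663, -1.3204) x4=(-0.2609, 1.2026, 0.9890)
step 6: x0=(0.5722, -1.5180, 0.8440) x1=(1.0672, -0.1862, 0.4234) x2=(0.1469, 1.6647, -1.2567) x3=(-0.6757, -0.4446, -1.3036) x4=(-0.2485, 1.2003, 1.0014)
step 7: x0=(0.5658, -1.5321, 0.8353) x1=(1.0513, -0.1725, 0.4104) x2=(0.1410, 1.6474, -1.2534) x3=(-0.6773, -0.4225, -1.2864) x4=(-0.2359, 1.1977, 1.0133)
step 8: x0=(0.5594, -1.5456, 0.8263) x1=(1.0349, -0.1587, 0.3973) x2=(0.1351, 1.6297, -1.2497) x3=(-0.6787, -0.4001, -1.2689) x4=(-0.2232, 1.1949, 1.0248)
step 9: x0=(0.5530, -1.5585, 0.8170) x1=(1.0178, -0.1449, 0.3841) x2=(0.1290, 1.6115, -1.2457) x3=(-0.6798, -0.3773, -1.2510) x4=(-0.2103, 1.1917, 1.0358)
step 10: x0=(0.5465, -1.5708, 0.8074) x1=(1.0001, -0.1311, 0.3708) x2=(0.1229, 1.5929, -1.2413) x3=(-0.6806, -0.3542, -1.2328) x4=(-0.1972, 1.1883, 1.0462)
step 11: x0=(0.5399, -1.5825, 0.7976) x1=(0.9818, -0.1173, 0.3574) x2=(0.1167, 1.5738, -1.2366) x3=(-0.6810, -0.3306, -1.2143) x4=(-0.1839, 1.1846, 1.0562)
step 12: x0=(0.5333, -1.5935, 0.7874) x1=(0.9629, -0.1034, 0.3439) x2=(0.1103, 1.5543, -1.2316) x3=(-0.6811, -0.3067, -1.1955) x4=(-0.1705, 1.1806, 1.0657)
step 13: x0=(0.5266, -1.6040, 0.7771) x1=(0.9433, -0.0894, 0.3304) x2=(0.1039, 1.5343, -1.2262) x3=(-0.6809, -0.2824, -1.1763) x4=(-0.1569, 1.1762, 1.0746)
step 14: x0=(0.5199, -1.6139, 0.7664) x1=(0.9232, -0.0753, 0.3167) x2=(0.0973, 1.5138, -1.2204) x3=(-0.6803, -0.2577, -1.1568) x4=(-0.1432, 1.1716, 1.0830)
step 15: x0=(0.5130, -1.6231, 0.7555) x1=(0.9024, -0.0611, 0.3029) x2=(0.0906, 1.4927, -1.2143) x3=(-0.6793, -0.2325, -1.1370) x4=(-0.1293, 1.1666, 1.0908)
step 16: x0=(0.5061, -1.6318, 0.7444) x1=(0.8810, -0.0467, 0.2890) x2=(0.0838, 1.4711, -1.2078) x3=(-0.6779, -0.2070, -1.1168) x4=(-0.1153, 1.1613, 1.0981)
step 17: x0=(0.4992, -1.6399, 0.7330) x1=(0.8589, -0.0322, 0.2749) x2=(0.0769, 1.4490, -1.2008) x3=(-0.6761, -0.1809, -1.0963) x4=(-0.1011, 1.1557, 1.1049)
step 18: x0=(0.4921, -1.6473, 0.7213) x1=(0.8362, -0.0175, 0.2607) x2=(0.0698, 1.4264, -1.1935) x3=(-0.6739, -0.1544, -1.0754) x4=(-0.0868, 1.1497, 1.1110)
step 19: x0=(0.4850, -1.6542, 0.7094) x1=(0.8128, -0.0025, 0.2464) x2=(0.0626, 1.4031, -1.1858) x3=(-0.6712, -0.1273, -1.0542) x4=(-0.0723, 1.1434, 1.1165)
step 20: x0=(0.4777, -1.6605, 0.6973) x1=(0.7887, 0.0126, 0.2320) x2=(0.0553, 1.3792, -1.1777) x3=(-0.6680, -0.0998, -1.0326) x4=(-0.0577, 1.1368, 1.1215)
step 21: x0=(0.4704, -1.6661, 0.6849) x1=(0.7640, 0.0280, 0.2174) x2=(0.0478, 1.3547, -1.1691) x3=(-0.6643, -0.0717, -1.0108) x4=(-0.0430, 1.1297, 1.1258)
step 22: x0=(0.4630, -1.6712, 0.6723) x1=(0.7385, 0.0436, 0.2027) x2=(0.0401, 1.3295, -1.1600) x3=(-0.6600, -0.0430, -0.9885) x4=(-0.0282, 1.1223, 1.1294)
step 23: x0=(0.4555, -1.6756, 0.6595) x1=(0.7123, 0.0596, 0.1878) x2=(0.0322, 1.3036, -1.1505) x3=(-0.6552, -0.0138, -0.9660) x4=(-0.0133, 1.1146, 1.1324)
step 24: x0=(0.4479, -1.6795, 0.6464) x1=(0.6853, 0.0759, 0.1727) x2=(0.0241, 1.2769, -1.1405) x3=(-0.6497, 0.0162, -0.9430) x4=(0.0017, 1.1064, 1.1347)
step 25: x0=(0.4401, -1.6827, 0.6331) x1=(0.6576, 0.0925, 0.1574) x2=(0.0158, 1.2495, -1.1300) x3=(-0.6436, 0.0467, -0.9198) x4=(0.0168, 1.0979, 1.1363)
step 26: x0=(0.4323, -1.6853, 0.6196) x1=(0.6291, 0.1095, 0.1420) x2=(0.0073, 1.2213, -1.1189) x3=(-0.6368, 0.0781, -0.8963) x4=(0.0320, 1.0890, 1.1372)
step 27: x0=(0.4244, -1.6873, 0.6059) x1=(0.5997, 0.1269, 0.1263) x2=(-0.0016, 1.1921, -1.1072) x3=(-0.6292, 0.1102, -0.8724) x4=(0.0473, 1.0796, 1.1373)
step 28: x0=(0.4164, -1.6886, 0.5919) x1=(0.5695, 0.1448, 0.1103) x2=(-0.0107, 1.1620, -1.0949) x3=(-0.6207, 0.1431, -0.8482) x4=(0.0626, 1.0699, 1.1367)
step 29: x0=(0.4083, -1.6894, 0.5778) x1=(0.5385, 0.1631, 0.0941) x2=(-0.0202, 1.1309, -1.0819) x3=(-0.6114, 0.1770, -0.8238) x4=(0.0780, 1.0597, 1.1353)
step 30: x0=(0.4000, -1.6895, 0.5634) x1=(0.5065, 0.1819, 0.0776) x2=(-0.0301, 1.0987, -1.0681) x3=(-0.6010, 0.2118, -0.7991) x4=(0.0934, 1.0491, 1.1330)
step 31: x0=(0.3917, -1.6889, 0.5489) x1=(0.4736, 0.2013, 0.0607) x2=(-0.0405, 1.0654, -1.0536) x3=(-0.5894, 0.2477, -0.7742) x4=(0.1088, 1.0381, 1.1299)
step 32: x0=(0.3832, -1.6878, 0.5341) x1=(0.4397, 0.2212, 0.0434) x2=(-0.0514, 1.0307, -1.0381) x3=(-0.5766, 0.2848, -0.7491) x4=(0.1242, 1.0266, 1.1258)
step 33: x0=(0.3746, -1.6859, 0.5192) x1=(0.4046, 0.2418, 0.0256) x2=(-0.0630, 0.9945, -1.0216) x3=(-0.5624, 0.3232, -0.7240) x4=(0.1395, 1.0147, 1.1209)
step 34: x0=(0.3660, -1.6834, 0.5040) x1=(0.3685, 0.2631, 0.0073) x2=(-0.0754, 0.9568, -1.0039) x3=(-0.5465, 0.3631, -0.6989) x4=(0.1549, 1.0023, 1.1150)
step 35: x0=(0.3572, -1.6803, 0.4887) x1=(0.3311, 0.2851, -0.0118) x2=(-0.0887, 0.9173, -0.9847) x3=(-0.5286, 0.4047, -0.6740) x4=(0.1701, 0.9895, 1.1081)
step 36: x0=(0.3482, -1.6765, 0.4732) x1=(0.2924, 0.3080, -0.0316) x2=(-0.1033, 0.8758, -0.9638) x3=(-0.5083, 0.4481, -0.6496) x4=(0.1853, 0.9763, 1.1002)
step 37: x0=(0.3392, -1.6720, 0.4575) x1=(0.2522, 0.3318, -0.0525) x2=(-0.1195, 0.8320, -0.9407) x3=(-0.4851, 0.4937, -0.6260) x4=(0.2003, 0.9626, 1.0912)
step 38: x0=(0.3301, -1.6669, 0.4416) x1=(0.2104, 0.3566, -0.0747) x2=(-0.1378, 0.7856, -0.9146) x3=(-0.4583, 0.5418, -0.6041) x4=(0.2151, 0.9484, 1.0810)

(0.2104, 0.3566, -0.0747)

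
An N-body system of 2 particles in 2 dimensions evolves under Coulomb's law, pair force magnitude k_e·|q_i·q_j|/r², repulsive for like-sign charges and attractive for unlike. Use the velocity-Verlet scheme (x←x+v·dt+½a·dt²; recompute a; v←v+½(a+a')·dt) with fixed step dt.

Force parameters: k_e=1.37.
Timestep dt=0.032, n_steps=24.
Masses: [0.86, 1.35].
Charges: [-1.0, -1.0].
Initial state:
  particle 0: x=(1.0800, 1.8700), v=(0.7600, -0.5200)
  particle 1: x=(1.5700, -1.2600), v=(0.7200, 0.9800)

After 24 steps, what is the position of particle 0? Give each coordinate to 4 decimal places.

step 0: x0=(1.0800, 1.8700) x1=(1.5700, -1.2600)
step 1: x0=(1.1043, 1.8534) x1=(1.5930, -1.2287)
step 2: x0=(1.1286, 1.8370) x1=(1.6161, -1.1975)
step 3: x0=(1.1528, 1.8208) x1=(1.6392, -1.1664)
step 4: x0=(1.1771, 1.8048) x1=(1.6623, -1.1354)
step 5: x0=(1.2013, 1.7889) x1=(1.6854, -1.1045)
step 6: x0=(1.2254, 1.7732) x1=(1.7086, -1.0738)
step 7: x0=(1.2496, 1.7577) x1=(1.7317, -1.0432)
step 8: x0=(1.2737, 1.7425) x1=(1.7549, -1.0127)
step 9: x0=(1.2977, 1.7274) x1=(1.7781, -0.9823)
step 10: x0=(1.3217, 1.7125) x1=(1.8013, -0.9521)
step 11: x0=(1.3457, 1.6978) x1=(1.8246, -0.9220)
step 12: x0=(1.3697, 1.6834) x1=(1.8479, -0.8920)
step 13: x0=(1.3936, 1.6692) x1=(1.8712, -0.8622)
step 14: x0=(1.4174, 1.6553) x1=(1.8945, -0.8326)
step 15: x0=(1.4412, 1.6416) x1=(1.9179, -0.8031)
step 16: x0=(1.4650, 1.6281) x1=(1.9413, -0.7738)
step 17: x0=(1.4887, 1.6150) x1=(1.9647, -0.7446)
step 18: x0=(1.5123, 1.6021) x1=(1.9882, -0.7156)
step 19: x0=(1.5359, 1.5895) x1=(2.0117, -0.6868)
step 20: x0=(1.5594, 1.5771) x1=(2.0352, -0.6582)
step 21: x0=(1.5829, 1.5651) x1=(2.0588, -0.6298)
step 22: x0=(1.6063, 1.5534) x1=(2.0824, -0.6016)
step 23: x0=(1.6296, 1.5421) x1=(2.1061, -0.5736)
step 24: x0=(1.6529, 1.5310) x1=(2.1298, -0.5458)

(1.6529, 1.5310)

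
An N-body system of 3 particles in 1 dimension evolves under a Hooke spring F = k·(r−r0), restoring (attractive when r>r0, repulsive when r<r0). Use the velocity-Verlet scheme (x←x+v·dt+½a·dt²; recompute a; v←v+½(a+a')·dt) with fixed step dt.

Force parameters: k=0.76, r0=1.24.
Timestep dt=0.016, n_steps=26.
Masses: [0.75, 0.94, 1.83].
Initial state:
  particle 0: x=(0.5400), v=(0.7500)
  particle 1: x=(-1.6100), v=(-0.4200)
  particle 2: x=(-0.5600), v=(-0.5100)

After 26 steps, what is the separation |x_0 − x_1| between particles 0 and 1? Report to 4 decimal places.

step 0: x0=(0.5400) x1=(-1.6100) x2=(-0.5600)
step 1: x0=(0.5519) x1=(-1.6166) x2=(-0.5682)
step 2: x0=(0.5636) x1=(-1.6231) x2=(-0.5763)
step 3: x0=(0.5751) x1=(-1.6295) x2=(-0.5844)
step 4: x0=(0.5863) x1=(-1.6357) x2=(-0.5926)
step 5: x0=(0.5973) x1=(-1.6417) x2=(-0.6007)
step 6: x0=(0.6081) x1=(-1.6475) x2=(-0.6088)
step 7: x0=(0.6186) x1=(-1.6532) x2=(-0.6169)
step 8: x0=(0.6288) x1=(-1.6587) x2=(-0.6249)
step 9: x0=(0.6387) x1=(-1.6640) x2=(-0.6330)
step 10: x0=(0.6484) x1=(-1.6692) x2=(-0.6410)
step 11: x0=(0.6578) x1=(-1.6742) x2=(-0.6489)
step 12: x0=(0.6669) x1=(-1.6790) x2=(-0.6569)
step 13: x0=(0.6756) x1=(-1.6836) x2=(-0.6648)
step 14: x0=(0.6841) x1=(-1.6880) x2=(-0.6727)
step 15: x0=(0.6922) x1=(-1.6923) x2=(-0.6805)
step 16: x0=(0.7000) x1=(-1.6963) x2=(-0.6883)
step 17: x0=(0.7075) x1=(-1.7002) x2=(-0.6961)
step 18: x0=(0.7146) x1=(-1.7038) x2=(-0.7038)
step 19: x0=(0.7214) x1=(-1.7073) x2=(-0.7115)
step 20: x0=(0.7278) x1=(-1.7106) x2=(-0.7192)
step 21: x0=(0.7338) x1=(-1.7137) x2=(-0.7267)
step 22: x0=(0.7395) x1=(-1.7166) x2=(-0.7343)
step 23: x0=(0.7448) x1=(-1.7192) x2=(-0.7418)
step 24: x0=(0.7497) x1=(-1.7217) x2=(-0.7492)
step 25: x0=(0.7542) x1=(-1.7240) x2=(-0.7566)
step 26: x0=(0.7583) x1=(-1.7261) x2=(-0.7639)

2.4844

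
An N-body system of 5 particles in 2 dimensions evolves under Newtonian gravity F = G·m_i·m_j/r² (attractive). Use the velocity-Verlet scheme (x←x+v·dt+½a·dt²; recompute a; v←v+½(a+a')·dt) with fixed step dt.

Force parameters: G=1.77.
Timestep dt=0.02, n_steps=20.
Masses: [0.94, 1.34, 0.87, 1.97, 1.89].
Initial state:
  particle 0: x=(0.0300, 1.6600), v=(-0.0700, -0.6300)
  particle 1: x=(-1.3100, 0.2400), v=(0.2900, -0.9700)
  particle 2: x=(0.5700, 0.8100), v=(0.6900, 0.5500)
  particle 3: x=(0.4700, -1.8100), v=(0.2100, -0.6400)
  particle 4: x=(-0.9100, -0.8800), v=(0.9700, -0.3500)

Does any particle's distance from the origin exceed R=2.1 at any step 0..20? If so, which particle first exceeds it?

step 0: x0=(0.0300, 1.6600) x1=(-1.3100, 0.2400) x2=(0.5700, 0.8100) x3=(0.4700, -1.8100) x4=(-0.9100, -0.8800)
step 1: x0=(0.0287, 1.6469) x1=(-1.3038, 0.2202) x2=(0.5834, 0.8210) x3=(0.4740, -1.8225) x4=(-0.8904, -0.8867)
step 2: x0=(0.0274, 1.6328) x1=(-1.2970, 0.1995) x2=(0.5960, 0.8322) x3=(0.4774, -1.8346) x4=(-0.8706, -0.8929)
step 3: x0=(0.0264, 1.6178) x1=(-1.2893, 0.1779) x2=(0.6079, 0.8434) x3=(0.4804, -1.8461) x4=(-0.8505, -0.8986)
step 4: x0=(0.0255, 1.6017) x1=(-1.2809, 0.1555) x2=(0.6189, 0.8547) x3=(0.4829, -1.8571) x4=(-0.8301, -0.9038)
step 5: x0=(0.0248, 1.5846) x1=(-1.2718, 0.1321) x2=(0.6290, 0.8661) x3=(0.4848, -1.8675) x4=(-0.8094, -0.9084)
step 6: x0=(0.0244, 1.5665) x1=(-1.2618, 0.1079) x2=(0.6383, 0.8777) x3=(0.4863, -1.8774) x4=(-0.7885, -0.9125)
step 7: x0=(0.0242, 1.5474) x1=(-1.2510, 0.0827) x2=(0.6467, 0.8893) x3=(0.4873, -1.8867) x4=(-0.7674, -0.9161)
step 8: x0=(0.0243, 1.5272) x1=(-1.2393, 0.0566) x2=(0.6542, 0.9011) x3=(0.4877, -1.8955) x4=(-0.7461, -0.9191)
step 9: x0=(0.0248, 1.5060) x1=(-1.2267, 0.0295) x2=(0.6607, 0.9130) x3=(0.4876, -1.9037) x4=(-0.7246, -0.9216)
step 10: x0=(0.0257, 1.4837) x1=(-1.2133, 0.0014) x2=(0.6662, 0.9250) x3=(0.4870, -1.9114) x4=(-0.7030, -0.9235)
step 11: x0=(0.0270, 1.4604) x1=(-1.1988, -0.0276) x2=(0.6706, 0.9372) x3=(0.4859, -1.9184) x4=(-0.6812, -0.9248)
step 12: x0=(0.0287, 1.4359) x1=(-1.1834, -0.0577) x2=(0.6739, 0.9495) x3=(0.4842, -1.9248) x4=(-0.6592, -0.9256)
step 13: x0=(0.0311, 1.4104) x1=(-1.1669, -0.0889) x2=(0.6761, 0.9619) x3=(0.4820, -1.9306) x4=(-0.6373, -0.9258)
step 14: x0=(0.0340, 1.3837) x1=(-1.1493, -0.1212) x2=(0.6771, 0.9745) x3=(0.4792, -1.9357) x4=(-0.6152, -0.9253)
step 15: x0=(0.0376, 1.3560) x1=(-1.1305, -0.1547) x2=(0.6767, 0.9872) x3=(0.4759, -1.9402) x4=(-0.5932, -0.9243)
step 16: x0=(0.0420, 1.3271) x1=(-1.1104, -0.1894) x2=(0.6750, 1.0000) x3=(0.4721, -1.9440) x4=(-0.5712, -0.9226)
step 17: x0=(0.0473, 1.2970) x1=(-1.0890, -0.2253) x2=(0.6718, 1.0130) x3=(0.4676, -1.9471) x4=(-0.5494, -0.9202)
step 18: x0=(0.0536, 1.2659) x1=(-1.0662, -0.2626) x2=(0.6670, 1.0260) x3=(0.4626, -1.9495) x4=(-0.5277, -0.9171)
step 19: x0=(0.0610, 1.2336) x1=(-1.0418, -0.3012) x2=(0.6604, 1.0391) x3=(0.4571, -1.9512) x4=(-0.5063, -0.9132)
step 20: x0=(0.0696, 1.2002) x1=(-1.0156, -0.3414) x2=(0.6520, 1.0523) x3=(0.4509, -1.9521) x4=(-0.4853, -0.9085)

no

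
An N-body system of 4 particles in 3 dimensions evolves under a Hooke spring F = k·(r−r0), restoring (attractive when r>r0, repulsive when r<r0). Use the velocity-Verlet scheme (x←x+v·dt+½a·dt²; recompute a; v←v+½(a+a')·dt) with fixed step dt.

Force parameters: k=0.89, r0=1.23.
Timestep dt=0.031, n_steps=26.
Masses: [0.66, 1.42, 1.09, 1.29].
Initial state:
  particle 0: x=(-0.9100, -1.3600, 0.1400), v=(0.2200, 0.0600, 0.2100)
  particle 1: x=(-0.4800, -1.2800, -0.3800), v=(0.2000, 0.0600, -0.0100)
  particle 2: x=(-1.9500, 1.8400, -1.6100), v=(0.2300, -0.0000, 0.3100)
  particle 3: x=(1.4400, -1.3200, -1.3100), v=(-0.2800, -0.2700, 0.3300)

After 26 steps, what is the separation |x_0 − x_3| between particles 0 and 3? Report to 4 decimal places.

step 0: x0=(-0.9100, -1.3600, 0.1400) x1=(-0.4800, -1.2800, -0.3800) x2=(-1.9500, 1.8400, -1.6100) x3=(1.4400, -1.3200, -1.3100)
step 1: x0=(-0.9030, -1.3568, 0.1455) x1=(-0.4737, -1.2775, -0.3808) x2=(-1.9412, 1.8374, -1.5995) x3=(1.4298, -1.3276, -1.2994)
step 2: x0=(-0.8957, -1.3508, 0.1490) x1=(-0.4674, -1.2737, -0.3826) x2=(-1.9292, 1.8297, -1.5873) x3=(1.4166, -1.3337, -1.2883)
step 3: x0=(-0.8881, -1.3421, 0.1505) x1=(-0.4609, -1.2687, -0.3853) x2=(-1.9140, 1.8169, -1.5734) x3=(1.4003, -1.3382, -1.2764)
step 4: x0=(-0.8802, -1.3308, 0.1500) x1=(-0.4544, -1.2624, -0.3890) x2=(-1.8955, 1.7990, -1.5578) x3=(1.3812, -1.3411, -1.2640)
step 5: x0=(-0.8721, -1.3168, 0.1476) x1=(-0.4478, -1.2549, -0.3936) x2=(-1.8739, 1.7761, -1.5405) x3=(1.3592, -1.3425, -1.2510)
step 6: x0=(-0.8637, -1.3002, 0.1433) x1=(-0.4412, -1.2462, -0.3991) x2=(-1.8492, 1.7482, -1.5216) x3=(1.3344, -1.3424, -1.2374)
step 7: x0=(-0.8550, -1.2811, 0.1373) x1=(-0.4345, -1.2364, -0.4055) x2=(-1.8215, 1.7155, -1.5010) x3=(1.3068, -1.3408, -1.2233)
step 8: x0=(-0.8462, -1.2596, 0.1294) x1=(-0.4277, -1.2254, -0.4127) x2=(-1.7908, 1.6781, -1.4790) x3=(1.2766, -1.3376, -1.2086)
step 9: x0=(-0.8372, -1.2357, 0.1199) x1=(-0.4210, -1.2133, -0.4208) x2=(-1.7572, 1.6360, -1.4554) x3=(1.2438, -1.3330, -1.1934)
step 10: x0=(-0.8280, -1.2095, 0.1088) x1=(-0.4142, -1.2001, -0.4297) x2=(-1.7209, 1.5894, -1.4304) x3=(1.2086, -1.3270, -1.1777)
step 11: x0=(-0.8187, -1.1811, 0.0963) x1=(-0.4073, -1.1859, -0.4393) x2=(-1.6818, 1.5385, -1.4040) x3=(1.1709, -1.3195, -1.1616)
step 12: x0=(-0.8093, -1.1506, 0.0822) x1=(-0.4005, -1.1707, -0.4497) x2=(-1.6402, 1.4834, -1.3763) x3=(1.1311, -1.3106, -1.1451)
step 13: x0=(-0.7998, -1.1181, 0.0669) x1=(-0.3937, -1.1546, -0.4609) x2=(-1.5961, 1.4242, -1.3473) x3=(1.0891, -1.3003, -1.1281)
step 14: x0=(-0.7903, -1.0837, 0.0504) x1=(-0.3868, -1.1376, -0.4727) x2=(-1.5496, 1.3613, -1.3172) x3=(1.0451, -1.2888, -1.1108)
step 15: x0=(-0.7807, -1.0475, 0.0328) x1=(-0.3800, -1.1198, -0.4851) x2=(-1.5009, 1.2947, -1.2859) x3=(0.9992, -1.2760, -1.0931)
step 16: x0=(-0.7712, -1.0097, 0.0142) x1=(-0.3731, -1.1013, -0.4982) x2=(-1.4501, 1.2247, -1.2536) x3=(0.9515, -1.2620, -1.0752)
step 17: x0=(-0.7616, -0.9704, -0.0053) x1=(-0.3663, -1.0820, -0.5118) x2=(-1.3974, 1.1516, -1.2204) x3=(0.9022, -1.2468, -1.0570)
step 18: x0=(-0.7522, -0.9297, -0.0255) x1=(-0.3595, -1.0622, -0.5260) x2=(-1.3428, 1.0755, -1.1863) x3=(0.8514, -1.2306, -1.0385)
step 19: x0=(-0.7428, -0.8877, -0.0464) x1=(-0.3528, -1.0418, -0.5406) x2=(-1.2866, 0.9966, -1.1515) x3=(0.7993, -1.2133, -1.0198)
step 20: x0=(-0.7335, -0.8445, -0.0677) x1=(-0.3461, -1.0208, -0.5557) x2=(-1.2288, 0.9154, -1.1159) x3=(0.7461, -1.1951, -1.0010)
step 21: x0=(-0.7243, -0.8004, -0.0895) x1=(-0.3394, -0.9995, -0.5712) x2=(-1.1697, 0.8319, -1.0798) x3=(0.6917, -1.1761, -0.9820)
step 22: x0=(-0.7153, -0.7553, -0.1114) x1=(-0.3328, -0.9778, -0.5871) x2=(-1.1094, 0.7465, -1.0432) x3=(0.6365, -1.1562, -0.9629)
step 23: x0=(-0.7064, -0.7095, -0.1335) x1=(-0.3262, -0.9558, -0.6033) x2=(-1.0481, 0.6594, -1.0061) x3=(0.5806, -1.1356, -0.9437)
step 24: x0=(-0.6977, -0.6631, -0.1556) x1=(-0.3197, -0.9336, -0.6197) x2=(-0.9859, 0.5710, -0.9688) x3=(0.5241, -1.1144, -0.9245)
step 25: x0=(-0.6893, -0.6162, -0.1775) x1=(-0.3133, -0.9113, -0.6364) x2=(-0.9229, 0.4814, -0.9313) x3=(0.4672, -1.0927, -0.9053)
step 26: x0=(-0.6810, -0.5689, -0.1991) x1=(-0.3070, -0.8889, -0.6533) x2=(-0.8594, 0.3911, -0.8936) x3=(0.4100, -1.0706, -0.8861)

1.3835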